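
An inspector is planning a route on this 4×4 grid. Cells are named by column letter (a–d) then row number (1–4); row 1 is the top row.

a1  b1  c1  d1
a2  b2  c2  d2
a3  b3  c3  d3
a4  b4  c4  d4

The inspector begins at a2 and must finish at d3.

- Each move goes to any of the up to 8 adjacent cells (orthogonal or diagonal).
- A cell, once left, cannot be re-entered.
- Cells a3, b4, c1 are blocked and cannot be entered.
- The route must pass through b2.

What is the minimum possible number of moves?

3

Any route passes through b2 somewhere between a2 and d3. Summing Chebyshev distances along the two legs (a2 → b2 → d3) gives a lower bound of 1 + 2 = 3 moves.
A route of 3 moves achieves this: a2 → b2 → c2 → d3.
Since 3 matches the lower bound, it is optimal.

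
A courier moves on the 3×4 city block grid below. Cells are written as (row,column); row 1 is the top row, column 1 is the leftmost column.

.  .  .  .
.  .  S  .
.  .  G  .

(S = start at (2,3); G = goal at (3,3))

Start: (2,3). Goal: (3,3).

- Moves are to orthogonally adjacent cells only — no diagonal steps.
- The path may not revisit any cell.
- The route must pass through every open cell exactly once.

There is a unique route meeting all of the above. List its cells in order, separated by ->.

(2,3) -> (2,2) -> (3,2) -> (3,1) -> (2,1) -> (1,1) -> (1,2) -> (1,3) -> (1,4) -> (2,4) -> (3,4) -> (3,3)

Need to visit all 12 open cells exactly once, starting at (2,3) and ending at (3,3).
Cell (1,1) has only two open neighbours ((2,1) and (1,2)), so the path must pass straight through it: one of those is the cell it's entered from and the other is where it exits.
Route from (2,3): left 1 to (2,2), down 1 to (3,2), left 1 to (3,1), up 2 to (1,1), right 3 to (1,4), down 2 to (3,4), left 1 to (3,3) — 11 moves in all.
Check: all 12 open cells covered.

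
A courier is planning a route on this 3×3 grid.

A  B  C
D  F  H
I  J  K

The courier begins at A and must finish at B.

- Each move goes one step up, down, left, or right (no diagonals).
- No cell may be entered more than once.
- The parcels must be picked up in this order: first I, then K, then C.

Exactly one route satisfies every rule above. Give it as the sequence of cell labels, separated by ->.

A -> D -> I -> J -> K -> H -> C -> B

The waypoints must appear in the order I, K, C, with no cell reused.
Route from A: 2× down (reaching I), 2× right (reaching K), 2× up (reaching C), left to B — 7 moves in all.
Check: order respected (I at step 2, K at step 4, C at step 6).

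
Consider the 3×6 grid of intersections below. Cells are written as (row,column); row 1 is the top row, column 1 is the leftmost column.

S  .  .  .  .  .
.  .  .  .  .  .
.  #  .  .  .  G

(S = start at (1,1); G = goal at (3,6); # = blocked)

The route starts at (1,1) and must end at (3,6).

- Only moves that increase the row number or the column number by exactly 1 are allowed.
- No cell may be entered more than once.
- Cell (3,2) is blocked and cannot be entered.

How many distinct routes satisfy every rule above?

18

A right/down-only route from (1,1) to (3,6) makes exactly 2 down-moves and 5 right-moves in some order.
With no other constraints that would be C(7,2) = 21 routes.
Subtract routes through each blocked cell (inclusion–exclusion for overlaps): − through (3,2): 3 → 18.
That gives 18 routes.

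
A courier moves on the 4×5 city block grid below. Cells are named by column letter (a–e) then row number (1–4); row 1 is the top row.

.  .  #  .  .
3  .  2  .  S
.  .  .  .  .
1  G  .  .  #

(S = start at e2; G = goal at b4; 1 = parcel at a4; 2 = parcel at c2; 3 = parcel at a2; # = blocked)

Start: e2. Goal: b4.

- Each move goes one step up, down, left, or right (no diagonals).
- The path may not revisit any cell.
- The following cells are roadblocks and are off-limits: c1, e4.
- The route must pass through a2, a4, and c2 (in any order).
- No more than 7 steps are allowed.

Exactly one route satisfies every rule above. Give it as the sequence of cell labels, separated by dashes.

The budget equals the shortest possible length, so every move has to be on a shortest route through the required cells.
Route from e2: 4× left (reaching a2), 2× down (reaching a4), right to b4 — 7 moves in all.
Check: all required cells visited; 7 ≤ 7 moves.

e2 - d2 - c2 - b2 - a2 - a3 - a4 - b4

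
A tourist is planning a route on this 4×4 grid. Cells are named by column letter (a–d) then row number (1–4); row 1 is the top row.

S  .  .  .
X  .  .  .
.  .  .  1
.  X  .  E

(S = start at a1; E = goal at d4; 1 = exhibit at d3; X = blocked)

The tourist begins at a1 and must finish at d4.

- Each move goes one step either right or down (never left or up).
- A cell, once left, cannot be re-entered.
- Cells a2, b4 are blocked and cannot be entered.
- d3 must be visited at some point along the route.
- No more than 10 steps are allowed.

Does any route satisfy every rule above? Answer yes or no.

One route that works: a1 → b1 → b2 → b3 → c3 → d3 → d4.

yes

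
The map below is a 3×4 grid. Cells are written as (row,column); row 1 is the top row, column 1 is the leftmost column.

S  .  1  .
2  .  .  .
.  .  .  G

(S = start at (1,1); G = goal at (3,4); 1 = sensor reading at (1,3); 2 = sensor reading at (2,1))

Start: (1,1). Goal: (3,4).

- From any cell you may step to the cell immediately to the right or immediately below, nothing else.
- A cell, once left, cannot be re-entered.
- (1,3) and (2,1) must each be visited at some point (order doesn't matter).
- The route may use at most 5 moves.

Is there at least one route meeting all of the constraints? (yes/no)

no

(2,1) is below but to the left of (1,3): going (1,3) → (2,1) would need a leftward move and (2,1) → (1,3) an upward move, so no right/down-only route can visit both required cells.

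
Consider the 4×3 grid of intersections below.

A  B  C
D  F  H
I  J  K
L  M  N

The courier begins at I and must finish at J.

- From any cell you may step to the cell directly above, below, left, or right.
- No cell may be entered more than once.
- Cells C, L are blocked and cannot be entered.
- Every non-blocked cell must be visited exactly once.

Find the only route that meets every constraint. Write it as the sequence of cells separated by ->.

Need to visit all 10 open cells exactly once, starting at I and ending at J.
Cell M has only two open neighbours (J and N), so the path must pass straight through it: one of those is the cell it's entered from and the other is where it exits.
Route from I: up 2 to A, right 1 to B, down 1 to F, right 1 to H, down 2 to N, left 1 to M, up 1 to J — 9 moves in all.
Check: all 10 open cells covered.

I -> D -> A -> B -> F -> H -> K -> N -> M -> J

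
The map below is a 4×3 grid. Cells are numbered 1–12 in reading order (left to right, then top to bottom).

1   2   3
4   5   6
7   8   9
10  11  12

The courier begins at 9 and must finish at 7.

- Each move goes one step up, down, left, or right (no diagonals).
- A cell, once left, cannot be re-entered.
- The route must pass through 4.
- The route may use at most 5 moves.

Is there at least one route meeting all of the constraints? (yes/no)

One route that works: 9 → 6 → 5 → 4 → 7.

yes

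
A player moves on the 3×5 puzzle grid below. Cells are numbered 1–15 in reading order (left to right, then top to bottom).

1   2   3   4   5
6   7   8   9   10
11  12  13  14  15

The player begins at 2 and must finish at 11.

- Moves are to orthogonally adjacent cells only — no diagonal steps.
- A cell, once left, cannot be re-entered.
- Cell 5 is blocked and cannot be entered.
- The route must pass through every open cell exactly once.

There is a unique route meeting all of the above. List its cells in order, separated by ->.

Need to visit all 14 open cells exactly once, starting at 2 and ending at 11.
Route from 2: left to 1, down to 6, 2× right (reaching 8), up to 3, right to 4, down to 9, right to 10, down to 15, 4× left (reaching 11) — 13 moves in all.
Check: all 14 open cells covered.

2 -> 1 -> 6 -> 7 -> 8 -> 3 -> 4 -> 9 -> 10 -> 15 -> 14 -> 13 -> 12 -> 11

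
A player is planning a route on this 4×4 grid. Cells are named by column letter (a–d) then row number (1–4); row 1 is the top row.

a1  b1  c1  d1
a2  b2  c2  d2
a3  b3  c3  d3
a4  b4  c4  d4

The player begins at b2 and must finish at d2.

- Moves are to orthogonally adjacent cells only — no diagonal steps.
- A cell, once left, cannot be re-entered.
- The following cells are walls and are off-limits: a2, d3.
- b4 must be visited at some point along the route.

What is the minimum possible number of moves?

6

Any route passes through b4 somewhere between b2 and d2. Summing Manhattan distances along the two legs (b2 → b4 → d2) gives a lower bound of 2 + 4 = 6 moves.
A route of 6 moves achieves this: b2 → b3 → b4 → c4 → c3 → c2 → d2.
Since 6 matches the lower bound, it is optimal.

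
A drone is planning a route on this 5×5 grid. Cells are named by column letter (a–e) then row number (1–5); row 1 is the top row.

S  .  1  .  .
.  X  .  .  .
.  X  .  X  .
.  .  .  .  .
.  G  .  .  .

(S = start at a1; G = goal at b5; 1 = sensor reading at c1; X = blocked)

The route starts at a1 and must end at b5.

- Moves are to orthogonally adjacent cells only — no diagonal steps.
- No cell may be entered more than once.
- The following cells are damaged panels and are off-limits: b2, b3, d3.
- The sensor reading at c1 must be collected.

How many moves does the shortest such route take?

Any route passes through c1 somewhere between a1 and b5. Summing Manhattan distances along the two legs (a1 → c1 → b5) gives a lower bound of 2 + 5 = 7 moves.
A route of 7 moves achieves this: a1 → b1 → c1 → c2 → c3 → c4 → c5 → b5.
Since 7 matches the lower bound, it is optimal.

7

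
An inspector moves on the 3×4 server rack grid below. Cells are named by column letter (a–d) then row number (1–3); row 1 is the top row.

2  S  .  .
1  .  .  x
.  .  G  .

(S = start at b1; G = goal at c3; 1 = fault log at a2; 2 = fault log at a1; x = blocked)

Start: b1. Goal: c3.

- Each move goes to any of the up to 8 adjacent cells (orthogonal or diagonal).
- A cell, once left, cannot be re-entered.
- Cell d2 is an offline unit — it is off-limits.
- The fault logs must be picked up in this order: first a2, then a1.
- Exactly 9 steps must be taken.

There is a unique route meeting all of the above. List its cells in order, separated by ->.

b1 -> c1 -> d1 -> c2 -> b3 -> a3 -> a2 -> a1 -> b2 -> c3

The waypoints must appear in the order a2, a1, with no cell reused.
Route from b1: right 2 to d1, down-left 2 to b3, left 1 to a3, up 2 to a1, down-right 2 to c3 — 9 moves in all.
Check: order respected (1 at step 6, 2 at step 7); 9 moves as required.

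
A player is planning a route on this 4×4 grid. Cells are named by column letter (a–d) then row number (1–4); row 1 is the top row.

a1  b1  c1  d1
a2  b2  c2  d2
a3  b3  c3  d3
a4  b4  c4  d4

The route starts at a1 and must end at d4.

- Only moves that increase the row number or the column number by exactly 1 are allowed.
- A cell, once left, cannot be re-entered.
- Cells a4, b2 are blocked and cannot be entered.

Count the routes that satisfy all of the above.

A right/down-only route from a1 to d4 makes exactly 3 down-moves and 3 right-moves in some order.
With no other constraints that would be C(6,3) = 20 routes.
Subtract routes through each blocked cell (inclusion–exclusion for overlaps): − through b2: 12 − through a4: 1 → 7.
That gives 7 routes.

7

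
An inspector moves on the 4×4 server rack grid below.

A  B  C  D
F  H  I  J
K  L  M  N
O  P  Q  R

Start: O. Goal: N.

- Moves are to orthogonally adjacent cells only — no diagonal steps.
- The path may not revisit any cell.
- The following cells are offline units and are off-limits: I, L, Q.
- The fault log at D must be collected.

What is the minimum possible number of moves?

Any route passes through D somewhere between O and N. Summing Manhattan distances along the two legs (O → D → N) gives a lower bound of 6 + 2 = 8 moves.
A route of 8 moves achieves this: O → K → F → A → B → C → D → J → N.
Since 8 matches the lower bound, it is optimal.

8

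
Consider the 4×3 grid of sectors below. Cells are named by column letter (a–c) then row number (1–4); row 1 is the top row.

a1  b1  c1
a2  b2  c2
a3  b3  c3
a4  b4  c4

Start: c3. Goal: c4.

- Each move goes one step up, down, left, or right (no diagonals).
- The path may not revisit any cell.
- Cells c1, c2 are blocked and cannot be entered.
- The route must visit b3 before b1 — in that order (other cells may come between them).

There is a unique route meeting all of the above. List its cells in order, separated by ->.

c3 -> b3 -> b2 -> b1 -> a1 -> a2 -> a3 -> a4 -> b4 -> c4

The waypoints must appear in the order b3, b1, with no cell reused.
Route from c3: left 1 to b3, up 2 to b1, left 1 to a1, down 3 to a4, right 2 to c4 — 9 moves in all.
Check: order respected (b3 at step 1, b1 at step 3).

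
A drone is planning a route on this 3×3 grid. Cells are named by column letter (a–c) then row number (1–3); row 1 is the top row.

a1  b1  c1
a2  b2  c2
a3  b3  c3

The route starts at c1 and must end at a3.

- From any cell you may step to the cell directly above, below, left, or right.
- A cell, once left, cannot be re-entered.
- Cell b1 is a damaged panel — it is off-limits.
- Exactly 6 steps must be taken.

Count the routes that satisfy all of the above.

Need simple routes of exactly 6 moves from c1 to a3 (Manhattan distance 4, so 1 moves are spent on a detour and 1 undoing it).
Enumerating: c1 c2 c3 b3 b2 a2 a3.
That gives 1 route.

1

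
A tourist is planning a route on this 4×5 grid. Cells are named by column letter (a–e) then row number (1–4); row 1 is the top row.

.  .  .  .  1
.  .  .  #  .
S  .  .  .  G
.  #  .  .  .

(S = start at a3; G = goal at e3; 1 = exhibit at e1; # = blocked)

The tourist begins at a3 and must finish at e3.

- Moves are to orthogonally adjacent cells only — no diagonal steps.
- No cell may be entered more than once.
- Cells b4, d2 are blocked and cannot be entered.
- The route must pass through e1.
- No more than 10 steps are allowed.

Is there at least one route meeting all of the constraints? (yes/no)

One route that works: a3 → a2 → a1 → b1 → c1 → d1 → e1 → e2 → e3.

yes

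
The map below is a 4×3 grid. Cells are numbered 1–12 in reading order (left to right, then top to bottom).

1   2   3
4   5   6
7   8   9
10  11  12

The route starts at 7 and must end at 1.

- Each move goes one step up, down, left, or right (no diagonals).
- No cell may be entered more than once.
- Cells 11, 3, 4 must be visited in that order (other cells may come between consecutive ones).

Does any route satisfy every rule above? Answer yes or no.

yes

One route that works: 7 → 10 → 11 → 8 → 9 → 6 → 3 → 2 → 5 → 4 → 1.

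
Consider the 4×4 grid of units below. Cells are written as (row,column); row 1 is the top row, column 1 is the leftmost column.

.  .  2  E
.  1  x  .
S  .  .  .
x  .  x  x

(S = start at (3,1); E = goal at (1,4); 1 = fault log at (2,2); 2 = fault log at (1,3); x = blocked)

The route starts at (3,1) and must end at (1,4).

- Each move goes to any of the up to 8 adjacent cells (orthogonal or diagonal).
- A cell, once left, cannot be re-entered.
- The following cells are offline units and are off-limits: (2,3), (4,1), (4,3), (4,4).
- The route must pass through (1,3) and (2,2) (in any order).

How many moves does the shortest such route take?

3

Any route passes through (1,3) and (2,2) in some order between (3,1) and (1,4). Summing Chebyshev distances along each leg and taking the cheapest ordering ((3,1) → (2,2) → (1,3) → (1,4)) gives a lower bound of 1 + 1 + 1 = 3 moves.
A route of 3 moves achieves this: (3,1) → (2,2) → (1,3) → (1,4).
Since 3 matches the lower bound, it is optimal.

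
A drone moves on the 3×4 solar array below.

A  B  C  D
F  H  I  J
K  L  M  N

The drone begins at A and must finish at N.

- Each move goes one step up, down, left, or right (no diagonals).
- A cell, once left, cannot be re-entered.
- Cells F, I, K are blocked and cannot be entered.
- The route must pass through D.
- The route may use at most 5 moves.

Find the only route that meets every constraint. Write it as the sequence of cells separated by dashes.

A - B - C - D - J - N

The 5-move cap with required stops at D leaves no slack for detours.
Route from A: 3× right (reaching D), 2× down (reaching N) — 5 moves in all.
Check: all required cells visited; 5 ≤ 5 moves.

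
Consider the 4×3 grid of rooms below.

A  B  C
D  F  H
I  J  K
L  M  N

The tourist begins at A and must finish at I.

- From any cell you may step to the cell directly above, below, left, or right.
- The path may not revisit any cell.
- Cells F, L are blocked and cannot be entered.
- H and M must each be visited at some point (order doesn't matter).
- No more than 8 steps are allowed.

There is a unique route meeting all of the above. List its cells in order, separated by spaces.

The 8-move cap with required stops at H, M leaves no slack for detours.
Route from A: 2× right (reaching C), 3× down (reaching N), left to M, up to J, left to I — 8 moves in all.
Check: all required cells visited; 8 ≤ 8 moves.

A B C H K N M J I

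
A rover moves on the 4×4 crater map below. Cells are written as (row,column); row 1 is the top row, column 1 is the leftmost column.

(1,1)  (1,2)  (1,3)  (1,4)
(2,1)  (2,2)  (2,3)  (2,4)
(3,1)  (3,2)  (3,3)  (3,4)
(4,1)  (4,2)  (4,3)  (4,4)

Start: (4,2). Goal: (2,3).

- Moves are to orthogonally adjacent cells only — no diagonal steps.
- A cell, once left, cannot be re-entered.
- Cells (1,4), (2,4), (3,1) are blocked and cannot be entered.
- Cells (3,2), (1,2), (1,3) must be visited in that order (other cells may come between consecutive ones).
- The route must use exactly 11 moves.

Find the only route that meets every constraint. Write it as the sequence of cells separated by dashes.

(4,2) - (4,3) - (4,4) - (3,4) - (3,3) - (3,2) - (2,2) - (2,1) - (1,1) - (1,2) - (1,3) - (2,3)

The waypoints must appear in the order (3,2), (1,2), (1,3), with no cell reused.
Route from (4,2): right 2 to (4,4), up 1 to (3,4), left 2 to (3,2), up 1 to (2,2), left 1 to (2,1), up 1 to (1,1), right 2 to (1,3), down 1 to (2,3) — 11 moves in all.
Check: order respected ((3,2) at step 5, (1,2) at step 9, (1,3) at step 10); 11 moves as required.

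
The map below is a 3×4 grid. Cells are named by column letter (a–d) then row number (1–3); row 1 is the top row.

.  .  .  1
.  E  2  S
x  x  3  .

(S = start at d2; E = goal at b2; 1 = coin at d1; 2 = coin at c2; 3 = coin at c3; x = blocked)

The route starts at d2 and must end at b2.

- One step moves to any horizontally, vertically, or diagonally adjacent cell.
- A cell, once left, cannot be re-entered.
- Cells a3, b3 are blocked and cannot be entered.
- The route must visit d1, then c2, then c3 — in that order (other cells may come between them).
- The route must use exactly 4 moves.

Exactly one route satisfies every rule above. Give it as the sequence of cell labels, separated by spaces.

d2 d1 c2 c3 b2

The waypoints must appear in the order d1, c2, c3, with no cell reused.
Route from d2: up to d1, down-left to c2, down to c3, up-left to b2 — 4 moves in all.
Check: order respected (1 at step 1, 2 at step 2, 3 at step 3); 4 moves as required.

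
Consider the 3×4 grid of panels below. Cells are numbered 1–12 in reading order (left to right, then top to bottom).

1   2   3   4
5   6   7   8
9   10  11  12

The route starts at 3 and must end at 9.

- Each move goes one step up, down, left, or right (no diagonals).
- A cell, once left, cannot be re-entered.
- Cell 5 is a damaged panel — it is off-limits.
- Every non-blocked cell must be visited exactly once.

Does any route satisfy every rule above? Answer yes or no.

no

Cell 1 has only one open neighbour but is neither the start nor the goal, so a Hamiltonian route would have to both enter and leave it through the same neighbour — impossible without revisiting.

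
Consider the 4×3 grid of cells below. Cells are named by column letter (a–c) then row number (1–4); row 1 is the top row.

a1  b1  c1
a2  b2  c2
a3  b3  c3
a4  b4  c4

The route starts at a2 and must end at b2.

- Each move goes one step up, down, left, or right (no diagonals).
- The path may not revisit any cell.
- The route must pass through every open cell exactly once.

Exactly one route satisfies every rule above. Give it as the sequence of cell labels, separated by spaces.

Need to visit all 12 open cells exactly once, starting at a2 and ending at b2.
Route from a2: up 1 to a1, right 2 to c1, down 3 to c4, left 2 to a4, up 1 to a3, right 1 to b3, up 1 to b2 — 11 moves in all.
Check: all 12 open cells covered.

a2 a1 b1 c1 c2 c3 c4 b4 a4 a3 b3 b2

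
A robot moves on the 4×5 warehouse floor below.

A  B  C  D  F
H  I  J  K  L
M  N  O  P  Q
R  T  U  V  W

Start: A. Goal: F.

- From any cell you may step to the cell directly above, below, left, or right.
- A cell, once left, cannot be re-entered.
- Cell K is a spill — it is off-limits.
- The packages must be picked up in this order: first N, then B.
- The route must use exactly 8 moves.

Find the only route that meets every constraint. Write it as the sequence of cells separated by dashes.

The waypoints must appear in the order N, B, with no cell reused.
Route from A: down 2 to M, right 1 to N, up 2 to B, right 3 to F — 8 moves in all.
Check: order respected (N at step 3, B at step 5); 8 moves as required.

A - H - M - N - I - B - C - D - F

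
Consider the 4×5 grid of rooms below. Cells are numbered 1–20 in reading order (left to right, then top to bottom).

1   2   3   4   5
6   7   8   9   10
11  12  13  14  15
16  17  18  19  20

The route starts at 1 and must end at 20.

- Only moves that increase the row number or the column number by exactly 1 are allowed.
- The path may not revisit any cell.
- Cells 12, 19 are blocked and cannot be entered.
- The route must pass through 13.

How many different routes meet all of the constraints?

3

A right/down-only route from 1 to 20 makes exactly 3 down-moves and 4 right-moves in some order.
With no other constraints that would be C(7,3) = 35 routes.
Split at 13 and multiply the segment counts (each segment already excludes blocked cells): 1→13: 3; 13→20: 1; product = 3.
That gives 3 routes.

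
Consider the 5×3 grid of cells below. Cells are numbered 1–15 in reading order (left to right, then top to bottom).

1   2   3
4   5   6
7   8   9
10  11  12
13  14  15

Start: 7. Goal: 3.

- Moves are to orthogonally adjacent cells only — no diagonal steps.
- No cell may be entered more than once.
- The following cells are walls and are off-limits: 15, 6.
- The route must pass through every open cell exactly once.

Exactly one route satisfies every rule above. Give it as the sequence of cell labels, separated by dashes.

7 - 10 - 13 - 14 - 11 - 12 - 9 - 8 - 5 - 4 - 1 - 2 - 3

Need to visit all 13 open cells exactly once, starting at 7 and ending at 3.
Cell 1 has only two open neighbours (4 and 2), so the path must pass straight through it: one of those is the cell it's entered from and the other is where it exits.
Route from 7: 2× down (reaching 13), right to 14, up to 11, right to 12, up to 9, left to 8, up to 5, left to 4, up to 1, 2× right (reaching 3) — 12 moves in all.
Check: all 13 open cells covered.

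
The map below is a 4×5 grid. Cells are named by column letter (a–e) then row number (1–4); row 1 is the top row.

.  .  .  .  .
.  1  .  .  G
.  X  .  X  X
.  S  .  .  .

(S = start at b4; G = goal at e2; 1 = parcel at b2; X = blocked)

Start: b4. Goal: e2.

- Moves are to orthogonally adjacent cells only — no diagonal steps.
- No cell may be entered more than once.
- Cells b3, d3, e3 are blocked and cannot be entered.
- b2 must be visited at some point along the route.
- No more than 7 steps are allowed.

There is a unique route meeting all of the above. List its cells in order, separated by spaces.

The budget equals the shortest possible length, so every move has to be on a shortest route through the required cells.
Route from b4: left to a4, 2× up (reaching a2), 4× right (reaching e2) — 7 moves in all.
Check: all required cells visited; 7 ≤ 7 moves.

b4 a4 a3 a2 b2 c2 d2 e2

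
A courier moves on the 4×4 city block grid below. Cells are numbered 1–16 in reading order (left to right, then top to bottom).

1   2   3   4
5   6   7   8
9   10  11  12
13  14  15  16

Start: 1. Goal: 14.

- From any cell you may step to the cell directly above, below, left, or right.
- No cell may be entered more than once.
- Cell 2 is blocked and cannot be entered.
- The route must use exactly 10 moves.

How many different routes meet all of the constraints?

Need simple routes of exactly 10 moves from 1 to 14 (Manhattan distance 4, so 3 moves are spent on a detour and 3 undoing it).
Branch systematically from the start, pruning whenever the remaining move budget drops below the Manhattan distance to 14 or differs from it in parity. Every completion starts via 5: 10.
That gives 10 routes.

10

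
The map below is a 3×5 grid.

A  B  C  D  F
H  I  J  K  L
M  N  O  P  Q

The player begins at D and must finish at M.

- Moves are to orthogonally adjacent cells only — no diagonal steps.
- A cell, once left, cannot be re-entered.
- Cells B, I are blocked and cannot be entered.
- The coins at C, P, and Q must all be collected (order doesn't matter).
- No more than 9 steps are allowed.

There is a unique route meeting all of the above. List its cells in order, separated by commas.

D, C, J, K, L, Q, P, O, N, M

Any route must reach C, P, and Q and still end at M within 9 moves, so the order of the required stops is forced.
Route from D: left to C, down to J, 2× right (reaching L), down to Q, 4× left (reaching M) — 9 moves in all.
Check: all required cells visited; 9 ≤ 9 moves.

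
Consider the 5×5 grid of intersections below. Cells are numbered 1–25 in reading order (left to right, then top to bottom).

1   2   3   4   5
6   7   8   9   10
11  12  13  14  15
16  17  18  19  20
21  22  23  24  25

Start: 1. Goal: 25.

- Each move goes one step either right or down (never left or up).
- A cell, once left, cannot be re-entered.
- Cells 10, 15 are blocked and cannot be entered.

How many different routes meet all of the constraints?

55

A right/down-only route from 1 to 25 makes exactly 4 down-moves and 4 right-moves in some order.
With no other constraints that would be C(8,4) = 70 routes.
Subtract routes through each blocked cell (inclusion–exclusion for overlaps): − through 10: 5 − through 15: 15 + through 10&15: 5 → 55.
That gives 55 routes.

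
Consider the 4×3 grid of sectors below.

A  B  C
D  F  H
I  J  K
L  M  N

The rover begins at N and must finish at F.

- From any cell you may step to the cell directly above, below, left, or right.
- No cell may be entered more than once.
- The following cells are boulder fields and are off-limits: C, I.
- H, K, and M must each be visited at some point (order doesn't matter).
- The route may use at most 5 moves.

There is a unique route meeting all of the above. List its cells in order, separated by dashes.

The budget equals the shortest possible length, so every move has to be on a shortest route through the required cells.
Route from N: left to M, up to J, right to K, up to H, left to F — 5 moves in all.
Check: all required cells visited; 5 ≤ 5 moves.

N - M - J - K - H - F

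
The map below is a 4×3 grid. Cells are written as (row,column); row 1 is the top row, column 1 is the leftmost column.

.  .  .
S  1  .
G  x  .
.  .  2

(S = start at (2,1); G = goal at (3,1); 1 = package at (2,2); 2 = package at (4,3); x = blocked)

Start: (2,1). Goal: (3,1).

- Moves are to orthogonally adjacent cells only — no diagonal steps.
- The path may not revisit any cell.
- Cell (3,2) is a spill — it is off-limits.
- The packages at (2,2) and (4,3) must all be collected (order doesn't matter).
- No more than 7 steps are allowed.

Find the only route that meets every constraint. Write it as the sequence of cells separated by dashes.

(2,1) - (2,2) - (2,3) - (3,3) - (4,3) - (4,2) - (4,1) - (3,1)

The budget equals the shortest possible length, so every move has to be on a shortest route through the required cells.
Route from (2,1): 2× right (reaching (2,3)), 2× down (reaching (4,3)), 2× left (reaching (4,1)), up to (3,1) — 7 moves in all.
Check: all required cells visited; 7 ≤ 7 moves.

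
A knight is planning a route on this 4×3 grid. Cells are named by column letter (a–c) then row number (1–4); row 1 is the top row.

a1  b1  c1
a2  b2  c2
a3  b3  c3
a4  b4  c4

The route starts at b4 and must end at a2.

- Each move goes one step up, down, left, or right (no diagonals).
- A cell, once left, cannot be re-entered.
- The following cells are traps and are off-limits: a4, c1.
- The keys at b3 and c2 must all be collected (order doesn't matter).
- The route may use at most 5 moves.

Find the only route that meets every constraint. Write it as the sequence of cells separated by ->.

The 5-move cap with required stops at b3, c2 leaves no slack for detours.
Route from b4: up to b3, right to c3, up to c2, 2× left (reaching a2) — 5 moves in all.
Check: all required cells visited; 5 ≤ 5 moves.

b4 -> b3 -> c3 -> c2 -> b2 -> a2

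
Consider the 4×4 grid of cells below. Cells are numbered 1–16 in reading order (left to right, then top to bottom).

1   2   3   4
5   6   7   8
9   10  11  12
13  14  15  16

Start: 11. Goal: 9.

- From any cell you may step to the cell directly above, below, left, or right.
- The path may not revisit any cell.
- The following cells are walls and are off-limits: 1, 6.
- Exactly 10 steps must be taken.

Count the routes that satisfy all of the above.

Need simple routes of exactly 10 moves from 11 to 9 (Manhattan distance 2, so 4 moves are spent on a detour and 4 undoing it).
Enumerating: 11 7 3 4 8 12 16 15 14 10 9 | 11 7 3 4 8 12 16 15 14 13 9.
That gives 2 routes.

2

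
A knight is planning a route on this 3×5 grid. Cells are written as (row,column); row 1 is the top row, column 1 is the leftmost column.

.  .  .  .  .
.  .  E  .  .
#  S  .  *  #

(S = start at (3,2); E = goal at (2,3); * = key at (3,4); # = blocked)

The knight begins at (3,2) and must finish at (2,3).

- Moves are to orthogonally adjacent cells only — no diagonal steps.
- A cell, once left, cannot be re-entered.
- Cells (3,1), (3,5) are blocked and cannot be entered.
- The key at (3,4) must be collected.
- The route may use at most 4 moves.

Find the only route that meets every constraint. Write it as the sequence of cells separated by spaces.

(3,2) (3,3) (3,4) (2,4) (2,3)

Any route must reach (3,4) and still end at (2,3) within 4 moves, so the order of the required stops is forced.
Route from (3,2): 2× right (reaching (3,4)), up to (2,4), left to (2,3) — 4 moves in all.
Check: all required cells visited; 4 ≤ 4 moves.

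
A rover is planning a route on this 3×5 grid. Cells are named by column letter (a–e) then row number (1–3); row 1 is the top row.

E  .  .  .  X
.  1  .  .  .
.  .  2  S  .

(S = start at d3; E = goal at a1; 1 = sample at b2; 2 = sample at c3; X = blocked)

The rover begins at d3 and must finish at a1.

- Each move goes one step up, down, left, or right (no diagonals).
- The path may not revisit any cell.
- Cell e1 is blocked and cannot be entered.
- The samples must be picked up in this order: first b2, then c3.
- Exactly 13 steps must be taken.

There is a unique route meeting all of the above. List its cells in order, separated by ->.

d3 -> e3 -> e2 -> d2 -> d1 -> c1 -> b1 -> b2 -> c2 -> c3 -> b3 -> a3 -> a2 -> a1

The waypoints must appear in the order b2, c3, with no cell reused.
Route from d3: right 1 to e3, up 1 to e2, left 1 to d2, up 1 to d1, left 2 to b1, down 1 to b2, right 1 to c2, down 1 to c3, left 2 to a3, up 2 to a1 — 13 moves in all.
Check: order respected (1 at step 7, 2 at step 9); 13 moves as required.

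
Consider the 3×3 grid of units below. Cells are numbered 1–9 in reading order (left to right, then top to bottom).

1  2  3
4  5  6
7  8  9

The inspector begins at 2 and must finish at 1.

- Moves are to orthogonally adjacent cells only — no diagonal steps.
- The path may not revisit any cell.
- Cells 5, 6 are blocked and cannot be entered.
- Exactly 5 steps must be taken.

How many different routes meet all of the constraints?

Need simple routes of exactly 5 moves from 2 to 1 (Manhattan distance 1, so 2 moves are spent on a detour and 2 undoing it).
No route satisfies every constraint, so the count is 0.

0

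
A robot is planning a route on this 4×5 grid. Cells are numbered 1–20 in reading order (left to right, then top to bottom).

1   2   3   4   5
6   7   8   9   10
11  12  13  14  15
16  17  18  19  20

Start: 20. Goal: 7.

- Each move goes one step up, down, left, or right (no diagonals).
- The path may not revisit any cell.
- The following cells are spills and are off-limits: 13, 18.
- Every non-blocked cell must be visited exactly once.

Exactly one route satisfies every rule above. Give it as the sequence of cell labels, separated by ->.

20 -> 19 -> 14 -> 15 -> 10 -> 5 -> 4 -> 9 -> 8 -> 3 -> 2 -> 1 -> 6 -> 11 -> 16 -> 17 -> 12 -> 7

Need to visit all 18 open cells exactly once, starting at 20 and ending at 7.
Cell 16 has only two open neighbours (11 and 17), so the path must pass straight through it: one of those is the cell it's entered from and the other is where it exits.
Route from 20: left 1 to 19, up 1 to 14, right 1 to 15, up 2 to 5, left 1 to 4, down 1 to 9, left 1 to 8, up 1 to 3, left 2 to 1, down 3 to 16, right 1 to 17, up 2 to 7 — 17 moves in all.
Check: all 18 open cells covered.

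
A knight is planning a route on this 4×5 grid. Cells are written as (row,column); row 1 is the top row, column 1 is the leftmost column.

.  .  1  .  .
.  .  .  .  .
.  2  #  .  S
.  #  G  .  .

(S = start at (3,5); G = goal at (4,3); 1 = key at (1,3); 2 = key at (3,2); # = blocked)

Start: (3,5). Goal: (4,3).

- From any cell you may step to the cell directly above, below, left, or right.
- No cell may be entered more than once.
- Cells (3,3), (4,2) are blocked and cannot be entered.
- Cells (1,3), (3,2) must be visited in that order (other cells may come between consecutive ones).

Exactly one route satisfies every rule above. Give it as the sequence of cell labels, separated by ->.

The waypoints must appear in the order (1,3), (3,2), with no cell reused.
Route from (3,5): up 2 to (1,5), left 4 to (1,1), down 2 to (3,1), right 1 to (3,2), up 1 to (2,2), right 2 to (2,4), down 2 to (4,4), left 1 to (4,3) — 15 moves in all.
Check: order respected (1 at step 4, 2 at step 9).

(3,5) -> (2,5) -> (1,5) -> (1,4) -> (1,3) -> (1,2) -> (1,1) -> (2,1) -> (3,1) -> (3,2) -> (2,2) -> (2,3) -> (2,4) -> (3,4) -> (4,4) -> (4,3)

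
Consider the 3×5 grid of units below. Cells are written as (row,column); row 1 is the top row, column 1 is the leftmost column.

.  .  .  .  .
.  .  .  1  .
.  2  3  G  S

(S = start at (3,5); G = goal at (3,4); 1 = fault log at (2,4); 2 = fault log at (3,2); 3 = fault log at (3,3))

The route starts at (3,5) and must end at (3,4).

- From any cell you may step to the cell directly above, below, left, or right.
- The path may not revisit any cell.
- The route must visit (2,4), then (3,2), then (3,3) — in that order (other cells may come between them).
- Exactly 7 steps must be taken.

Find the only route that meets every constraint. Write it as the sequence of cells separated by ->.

(3,5) -> (2,5) -> (2,4) -> (2,3) -> (2,2) -> (3,2) -> (3,3) -> (3,4)

The waypoints must appear in the order (2,4), (3,2), (3,3), with no cell reused.
Route from (3,5): up 1 to (2,5), left 3 to (2,2), down 1 to (3,2), right 2 to (3,4) — 7 moves in all.
Check: order respected (1 at step 2, 2 at step 5, 3 at step 6); 7 moves as required.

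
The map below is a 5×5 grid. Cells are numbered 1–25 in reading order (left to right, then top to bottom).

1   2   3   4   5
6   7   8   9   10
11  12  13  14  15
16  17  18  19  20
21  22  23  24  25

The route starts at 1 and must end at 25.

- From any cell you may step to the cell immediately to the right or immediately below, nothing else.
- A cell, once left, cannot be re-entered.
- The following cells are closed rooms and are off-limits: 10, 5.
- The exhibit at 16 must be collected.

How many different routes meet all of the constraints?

A right/down-only route from 1 to 25 makes exactly 4 down-moves and 4 right-moves in some order.
With no other constraints that would be C(8,4) = 70 routes.
Split at 16 and multiply the segment counts (each segment already excludes blocked cells): 1→16: 1; 16→25: 5; product = 5.
That gives 5 routes.

5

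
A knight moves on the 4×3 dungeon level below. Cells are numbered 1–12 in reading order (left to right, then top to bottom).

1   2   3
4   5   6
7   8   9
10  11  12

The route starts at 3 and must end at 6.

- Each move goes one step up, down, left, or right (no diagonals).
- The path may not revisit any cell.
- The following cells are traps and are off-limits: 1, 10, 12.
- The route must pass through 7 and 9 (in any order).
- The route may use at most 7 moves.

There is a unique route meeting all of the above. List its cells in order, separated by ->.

3 -> 2 -> 5 -> 4 -> 7 -> 8 -> 9 -> 6

The 7-move cap with required stops at 7, 9 leaves no slack for detours.
Route from 3: left 1 to 2, down 1 to 5, left 1 to 4, down 1 to 7, right 2 to 9, up 1 to 6 — 7 moves in all.
Check: all required cells visited; 7 ≤ 7 moves.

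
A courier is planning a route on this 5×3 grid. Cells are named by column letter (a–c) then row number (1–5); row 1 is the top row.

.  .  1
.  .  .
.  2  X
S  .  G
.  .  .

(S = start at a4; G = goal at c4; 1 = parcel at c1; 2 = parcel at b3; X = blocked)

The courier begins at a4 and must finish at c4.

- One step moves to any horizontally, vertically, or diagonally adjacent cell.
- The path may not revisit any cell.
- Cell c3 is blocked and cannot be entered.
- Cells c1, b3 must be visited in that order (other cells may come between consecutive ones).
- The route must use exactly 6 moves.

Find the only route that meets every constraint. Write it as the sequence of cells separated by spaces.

The waypoints must appear in the order c1, b3, with no cell reused.
Route from a4: up 1 to a3, up-right 2 to c1, down 1 to c2, down-left 1 to b3, down-right 1 to c4 — 6 moves in all.
Check: order respected (1 at step 3, 2 at step 5); 6 moves as required.

a4 a3 b2 c1 c2 b3 c4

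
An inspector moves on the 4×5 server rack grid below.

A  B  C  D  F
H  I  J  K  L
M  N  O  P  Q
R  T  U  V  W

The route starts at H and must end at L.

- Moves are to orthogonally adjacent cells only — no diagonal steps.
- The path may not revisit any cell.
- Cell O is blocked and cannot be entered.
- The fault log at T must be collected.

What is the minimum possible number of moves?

8

Any route passes through T somewhere between H and L. Summing Manhattan distances along the two legs (H → T → L) gives a lower bound of 3 + 5 = 8 moves.
A route of 8 moves achieves this: H → M → R → T → N → I → J → K → L.
Since 8 matches the lower bound, it is optimal.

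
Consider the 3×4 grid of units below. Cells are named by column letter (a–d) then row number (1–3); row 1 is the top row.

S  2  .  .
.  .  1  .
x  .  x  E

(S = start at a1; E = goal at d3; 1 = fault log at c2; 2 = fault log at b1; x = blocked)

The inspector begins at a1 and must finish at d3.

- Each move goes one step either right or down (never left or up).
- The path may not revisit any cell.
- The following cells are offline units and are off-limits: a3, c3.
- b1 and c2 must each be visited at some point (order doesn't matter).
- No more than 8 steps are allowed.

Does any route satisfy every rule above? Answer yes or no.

yes

One route that works: a1 → b1 → b2 → c2 → d2 → d3.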